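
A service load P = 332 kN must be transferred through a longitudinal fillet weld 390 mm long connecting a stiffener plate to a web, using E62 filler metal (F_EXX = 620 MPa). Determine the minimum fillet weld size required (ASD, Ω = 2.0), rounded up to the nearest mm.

Total weld length L = 390 mm.
Required throat t_e = P × Ω / (0.6 F_EXX × L) = 332 × 2.0 / (0.6 × 620 × 390 × 10⁻³) = 4.577 mm.
Required leg w = t_e / 0.707 = 6.474 mm → use 7 mm.

w = 7 mm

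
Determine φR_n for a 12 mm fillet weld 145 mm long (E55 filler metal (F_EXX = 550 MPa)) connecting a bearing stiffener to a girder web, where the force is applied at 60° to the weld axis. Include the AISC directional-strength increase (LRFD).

t_e = 0.707 × 12 = 8.484 mm; A_we = 8.484 × 145 = 1230 mm².
Directional factor: 1.0 + 0.5 sin^1.5(60°) = 1.403.
F_nw = 0.6 × 550 × 1.403 = 463 MPa.
φR_n = 0.75 × 463 × 1230 × 10⁻³ = 427.2 kN.

φR_n ≈ 427 kN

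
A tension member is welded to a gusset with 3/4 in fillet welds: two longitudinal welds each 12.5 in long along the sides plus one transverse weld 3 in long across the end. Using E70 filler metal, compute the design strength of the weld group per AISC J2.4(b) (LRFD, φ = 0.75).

φR_n ≈ 468 kips

E70XX → F_EXX = 70 ksi.
t_e = 0.707 × 0.75 = 0.5302 in.
R_nwl = 0.6 × 70 × 0.5302 × 25 = 556.8 kips (longitudinal, 2 welds).
R_nwt = 0.6 × 70 × 0.5302 × 3 = 66.81 kips (transverse, base value).
(i) R_nwl + R_nwt = 623.6 kips; (ii) 0.85 R_nwl + 1.5 R_nwt = 573.5 kips.
R_n = max = 623.6 kips [governs: (i)]; φR_n = 467.7 kips.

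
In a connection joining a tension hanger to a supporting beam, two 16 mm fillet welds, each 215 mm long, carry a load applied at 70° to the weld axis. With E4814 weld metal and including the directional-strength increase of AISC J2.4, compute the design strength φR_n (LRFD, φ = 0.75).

φR_n ≈ 1530 kN

E48XX → F_EXX = 480 MPa.
t_e = 0.707 × 16 = 11.31 mm; A_we = 11.31 × 430 = 4864 mm².
Directional factor: 1.0 + 0.5 sin^1.5(70°) = 1.455.
F_nw = 0.6 × 480 × 1.455 = 419.2 MPa.
φR_n = 0.75 × 419.2 × 4864 × 10⁻³ = 1529 kN.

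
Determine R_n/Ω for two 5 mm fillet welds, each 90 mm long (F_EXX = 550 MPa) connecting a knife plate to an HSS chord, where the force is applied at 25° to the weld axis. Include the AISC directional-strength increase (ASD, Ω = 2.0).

t_e = 0.707 × 5 = 3.535 mm; A_we = 3.535 × 180 = 636.3 mm².
Directional factor: 1.0 + 0.5 sin^1.5(25°) = 1.137.
F_nw = 0.6 × 550 × 1.137 = 375.3 MPa.
R_n/Ω = (375.3 × 636.3) / 2.0 × 10⁻³ = 119.4 kN.

R_n/Ω ≈ 119 kN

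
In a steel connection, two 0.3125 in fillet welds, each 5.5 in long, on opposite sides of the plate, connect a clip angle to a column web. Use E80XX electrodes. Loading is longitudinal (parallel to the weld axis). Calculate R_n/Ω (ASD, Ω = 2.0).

R_n/Ω ≈ 58.3 kips

E80XX → F_EXX = 80 ksi.
Effective throat t_e = 0.707 × 0.3125 = 0.2209 in.
Total length L = 11 in; A_we = 0.2209 × 11 = 2.43 in².
F_nw = 0.6 F_EXX = 0.6 × 80 = 48 ksi.
R_n = 48 × 2.43 = 116.7 kips; R_n/Ω = 116.7/2.0 = 58.33 kips.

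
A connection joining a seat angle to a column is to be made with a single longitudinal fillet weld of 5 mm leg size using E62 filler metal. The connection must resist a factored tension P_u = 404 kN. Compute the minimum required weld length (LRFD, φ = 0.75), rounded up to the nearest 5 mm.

E62XX → F_EXX = 620 MPa.
Throat t_e = 0.707 × 5 = 3.535 mm.
φr_n = 0.75 × 0.6 × 620 × 3.535 × 10⁻³ = 0.9863 kN/mm.
L_req = P_u / φr_n = 404 / 0.9863 = 409.6 mm total.
Round up → use L = 410 mm.

L = 410 mm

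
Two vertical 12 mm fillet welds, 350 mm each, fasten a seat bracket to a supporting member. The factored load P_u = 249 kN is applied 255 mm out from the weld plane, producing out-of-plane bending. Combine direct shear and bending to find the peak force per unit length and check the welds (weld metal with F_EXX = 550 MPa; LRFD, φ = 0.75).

f_max ≈ 1600 N/mm; adequate

L_w = 2 × 350 = 700 mm; section modulus (unit throat) S = 2 × L²/6 = 40830 mm².
Direct shear f_v = P/L_w = 249×10³/700 = 355.7 N/mm.
Moment M = P × e = 249×10³ × 255 = 63495000 N·mm; bending f_b = M/S = 1555 N/mm.
f_max = √(f_v² + f_b²) = √(355.7² + 1555²) = 1595 N/mm.
φr_n = 0.75 × 0.6 × 550 × (0.707 × 12) = 2100 N/mm → adequate.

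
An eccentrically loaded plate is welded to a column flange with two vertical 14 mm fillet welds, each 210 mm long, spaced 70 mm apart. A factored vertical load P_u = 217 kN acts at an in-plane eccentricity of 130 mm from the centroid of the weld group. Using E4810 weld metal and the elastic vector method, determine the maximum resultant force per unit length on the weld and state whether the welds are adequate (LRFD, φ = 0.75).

f_max ≈ 1750 N/mm; adequate

E48XX → F_EXX = 480 MPa.
Total weld length L_w = 420 mm. Treat welds as unit-width lines.
Polar moment about centroid: J = 2[d³/12 + d(b/2)²] = 2[210³/12 + 210×35²] = 2058000 mm³.
Direct shear f_v = P/L_w = 217×10³ / 420 = 516.7 N/mm (vertical).
Torsion M = P·e = 217×10³ × 130 = 28210000 N·mm.
Critical point at (x, y) = (35, 105) from centroid. f_tx = M·y/J = 1439 N/mm; f_ty = M·x/J = 479.8 N/mm.
Resultant f_max = √[f_tx² + (f_v + f_ty)²] = √[1439² + (516.7 + 479.8)²] = 1751 N/mm.
Capacity per unit length: φr_n = 0.75 × 0.6 × 480 × (0.707 × 14) = 2138 N/mm.
1751 ≤ 2138 → adequate.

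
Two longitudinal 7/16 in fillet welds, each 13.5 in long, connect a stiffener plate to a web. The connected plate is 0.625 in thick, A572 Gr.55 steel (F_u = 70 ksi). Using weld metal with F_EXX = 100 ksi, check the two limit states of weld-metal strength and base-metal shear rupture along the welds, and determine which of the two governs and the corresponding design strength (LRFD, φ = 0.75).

φR_n ≈ 376 kips (weld metal governs)

t_e = 0.707 × 0.4375 = 0.3093 in; L = 27 in.
Weld metal: φR_n = 0.75 × 0.6 × 100 × 0.3093 × 27 = 375.8 kips.
Base metal (shear rupture): φR_n = 0.75 × 0.6 × 70 × 0.625 × 27 = 531.6 kips.
Governing: weld metal.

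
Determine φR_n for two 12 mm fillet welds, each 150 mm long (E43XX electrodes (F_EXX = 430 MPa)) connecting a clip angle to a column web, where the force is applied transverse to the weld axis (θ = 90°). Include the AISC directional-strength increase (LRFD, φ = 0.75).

φR_n ≈ 739 kN

t_e = 0.707 × 12 = 8.484 mm; A_we = 8.484 × 300 = 2545 mm².
Directional factor: 1.0 + 0.5 sin^1.5(90°) = 1.5.
F_nw = 0.6 × 430 × 1.5 = 387 MPa.
φR_n = 0.75 × 387 × 2545 × 10⁻³ = 738.7 kN.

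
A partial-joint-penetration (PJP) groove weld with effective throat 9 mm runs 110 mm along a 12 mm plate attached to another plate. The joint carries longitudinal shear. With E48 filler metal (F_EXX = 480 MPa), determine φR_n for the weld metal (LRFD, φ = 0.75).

φR_n ≈ 214 kN

Effective throat (given) t_e = 9 mm.
A_we = 9 × 110 = 990 mm².
F_nw = 0.6 F_EXX = 288 MPa.
φR_n = 0.75 × 288 × 990 × 10⁻³ = 213.8 kN.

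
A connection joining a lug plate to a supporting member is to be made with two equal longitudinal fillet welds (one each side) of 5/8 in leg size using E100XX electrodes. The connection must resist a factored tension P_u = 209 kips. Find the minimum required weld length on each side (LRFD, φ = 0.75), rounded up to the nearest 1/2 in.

E100XX → F_EXX = 100 ksi.
Throat t_e = 0.707 × 0.625 = 0.4419 in.
φr_n = 0.75 × 0.6 × 100 × 0.4419 = 19.88 kips/in.
L_req = P_u / φr_n = 209 / 19.88 = 10.51 in total.
Per side: 10.51 / 2 = 5.255 in.
Round up → use L = 5.5 in on each side.

L = 5.5 in on each side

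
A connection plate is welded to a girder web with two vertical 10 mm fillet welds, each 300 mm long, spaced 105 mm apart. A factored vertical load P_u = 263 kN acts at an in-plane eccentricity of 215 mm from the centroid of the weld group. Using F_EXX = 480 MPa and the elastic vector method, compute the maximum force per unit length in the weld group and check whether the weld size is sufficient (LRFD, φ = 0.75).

Total weld length L_w = 600 mm. Treat welds as unit-width lines.
Polar moment about centroid: J = 2[d³/12 + d(b/2)²] = 2[300³/12 + 300×52.5²] = 6154000 mm³.
Direct shear f_v = P/L_w = 263×10³ / 600 = 438.3 N/mm (vertical).
Torsion M = P·e = 263×10³ × 215 = 56545000 N·mm.
Critical point at (x, y) = (52.5, 150) from centroid. f_tx = M·y/J = 1378 N/mm; f_ty = M·x/J = 482.4 N/mm.
Resultant f_max = √[f_tx² + (f_v + f_ty)²] = √[1378² + (438.3 + 482.4)²] = 1658 N/mm.
Capacity per unit length: φr_n = 0.75 × 0.6 × 480 × (0.707 × 10) = 1527 N/mm.
1658 > 1527 → NOT adequate.

f_max ≈ 1660 N/mm; NOT adequate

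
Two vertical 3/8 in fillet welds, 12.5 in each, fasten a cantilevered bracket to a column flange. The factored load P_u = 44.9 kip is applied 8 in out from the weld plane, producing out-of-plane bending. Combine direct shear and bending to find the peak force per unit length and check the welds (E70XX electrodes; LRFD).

E70XX → F_EXX = 70 ksi.
L_w = 2 × 12.5 = 25 in; section modulus (unit throat) S = 2 × L²/6 = 52.08 in².
Direct shear f_v = P/L_w = 44.9/25 = 1.796 kip/in.
Moment M = P × e = 44.9 × 8 = 359.2 kip·in; bending f_b = M/S = 6.897 kip/in.
f_max = √(f_v² + f_b²) = √(1.796² + 6.897²) = 7.127 kip/in.
φr_n = 0.75 × 0.6 × 70 × (0.707 × 0.375) = 8.351 kip/in → adequate.

f_max ≈ 7.13 kip/in; adequate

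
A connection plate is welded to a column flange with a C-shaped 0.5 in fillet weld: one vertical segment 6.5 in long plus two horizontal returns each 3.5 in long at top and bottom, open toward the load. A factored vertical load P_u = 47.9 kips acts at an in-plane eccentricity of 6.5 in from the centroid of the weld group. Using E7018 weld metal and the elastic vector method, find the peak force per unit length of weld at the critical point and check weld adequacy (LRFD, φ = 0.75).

f_max ≈ 13.8 kip/in; NOT adequate

E70XX → F_EXX = 70 ksi.
Total weld length L_w = 13.5 in. Treat welds as unit-width lines.
Centroid: x̄ = 2×3.5×1.75 / 13.5 = 0.9074 in from the vertical weld.
Polar moment about centroid: J = I_x + I_y = [6.5³/12 + 2×3.5×3.25²] + [6.5×0.9074² + 2(3.5³/12 + 3.5×0.8426²)] = 114.3 in³.
Direct shear f_v = P/L_w = 47.9 / 13.5 = 3.548 kip/in (vertical).
Torsion M = P·e = 47.9 × 6.5 = 311.35 kip·in.
Critical point at (x, y) = (2.593, 3.25) from centroid. f_tx = M·y/J = 8.854 kip/in; f_ty = M·x/J = 7.063 kip/in.
Resultant f_max = √[f_tx² + (f_v + f_ty)²] = √[8.854² + (3.548 + 7.063)²] = 13.82 kip/in.
Capacity per unit length: φr_n = 0.75 × 0.6 × 70 × (0.707 × 0.5) = 11.14 kip/in.
13.82 > 11.14 → NOT adequate.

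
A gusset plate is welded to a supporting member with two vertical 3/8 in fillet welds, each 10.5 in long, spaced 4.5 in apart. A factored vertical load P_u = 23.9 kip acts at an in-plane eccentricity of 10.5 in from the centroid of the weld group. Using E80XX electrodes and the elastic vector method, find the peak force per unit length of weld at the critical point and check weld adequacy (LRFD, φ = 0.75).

E80XX → F_EXX = 80 ksi.
Total weld length L_w = 21 in. Treat welds as unit-width lines.
Polar moment about centroid: J = 2[d³/12 + d(b/2)²] = 2[10.5³/12 + 10.5×2.25²] = 299.2 in³.
Direct shear f_v = P/L_w = 23.9 / 21 = 1.138 kip/in (vertical).
Torsion M = P·e = 23.9 × 10.5 = 250.95 kip·in.
Critical point at (x, y) = (2.25, 5.25) from centroid. f_tx = M·y/J = 4.403 kip/in; f_ty = M·x/J = 1.887 kip/in.
Resultant f_max = √[f_tx² + (f_v + f_ty)²] = √[4.403² + (1.138 + 1.887)²] = 5.342 kip/in.
Capacity per unit length: φr_n = 0.75 × 0.6 × 80 × (0.707 × 0.375) = 9.544 kip/in.
5.342 ≤ 9.544 → adequate.

f_max ≈ 5.34 kip/in; adequate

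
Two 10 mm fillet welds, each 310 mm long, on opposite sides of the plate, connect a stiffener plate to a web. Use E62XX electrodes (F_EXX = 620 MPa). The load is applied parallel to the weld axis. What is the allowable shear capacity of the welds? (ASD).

Effective throat t_e = 0.707 × 10 = 7.07 mm.
Total length L = 620 mm; A_we = 7.07 × 620 = 4383 mm².
F_nw = 0.6 F_EXX = 0.6 × 620 = 372 MPa.
R_n = 372 × 4383 × 10⁻³ = 1631 kN; R_n/Ω = 1631/2.0 = 815.3 kN.

R_n/Ω ≈ 815 kN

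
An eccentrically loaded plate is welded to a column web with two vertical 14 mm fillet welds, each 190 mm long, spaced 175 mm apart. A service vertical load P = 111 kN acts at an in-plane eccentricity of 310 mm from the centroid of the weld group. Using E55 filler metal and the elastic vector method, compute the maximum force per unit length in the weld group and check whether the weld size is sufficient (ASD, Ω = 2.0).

E55XX → F_EXX = 550 MPa.
Total weld length L_w = 380 mm. Treat welds as unit-width lines.
Polar moment about centroid: J = 2[d³/12 + d(b/2)²] = 2[190³/12 + 190×87.5²] = 4053000 mm³.
Direct shear f_v = P/L_w = 111×10³ / 380 = 292.1 N/mm (vertical).
Torsion M = P·e = 111×10³ × 310 = 34410000 N·mm.
Critical point at (x, y) = (87.5, 95) from centroid. f_tx = M·y/J = 806.6 N/mm; f_ty = M·x/J = 743 N/mm.
Resultant f_max = √[f_tx² + (f_v + f_ty)²] = √[806.6² + (292.1 + 743)²] = 1312 N/mm.
Capacity per unit length: r_n/Ω = (1/2.0) × 0.6 × 550 × (0.707 × 14) = 1633 N/mm.
1312 ≤ 1633 → adequate.

f_max ≈ 1310 N/mm; adequate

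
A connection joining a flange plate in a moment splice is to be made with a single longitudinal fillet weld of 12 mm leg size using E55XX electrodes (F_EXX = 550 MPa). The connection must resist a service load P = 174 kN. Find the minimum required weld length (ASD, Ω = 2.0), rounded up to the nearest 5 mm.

L = 125 mm

Throat t_e = 0.707 × 12 = 8.484 mm.
r_n/Ω = (0.6 × 550 × 8.484) / 2.0 = 1400 N/mm = 1.4 kN/mm.
L_req = P / (r_n/Ω) = 174 / 1.4 = 124.3 mm total.
Round up → use L = 125 mm.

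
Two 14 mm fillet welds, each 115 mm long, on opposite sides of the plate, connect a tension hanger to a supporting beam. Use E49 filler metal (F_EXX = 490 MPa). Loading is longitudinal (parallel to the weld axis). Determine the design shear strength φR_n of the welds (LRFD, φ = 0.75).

φR_n ≈ 502 kN

Effective throat t_e = 0.707 × 14 = 9.898 mm.
Total length L = 230 mm; A_we = 9.898 × 230 = 2277 mm².
F_nw = 0.6 F_EXX = 0.6 × 490 = 294 MPa.
φR_n = 0.75 × 294 × 2277 × 10⁻³ = 502 kN.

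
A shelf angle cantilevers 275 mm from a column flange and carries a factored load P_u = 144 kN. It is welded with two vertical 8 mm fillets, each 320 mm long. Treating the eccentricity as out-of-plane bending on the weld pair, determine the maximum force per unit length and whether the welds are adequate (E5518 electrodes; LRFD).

E55XX → F_EXX = 550 MPa.
L_w = 2 × 320 = 640 mm; section modulus (unit throat) S = 2 × L²/6 = 34130 mm².
Direct shear f_v = P/L_w = 144×10³/640 = 225 N/mm.
Moment M = P × e = 144×10³ × 275 = 39600000 N·mm; bending f_b = M/S = 1160 N/mm.
f_max = √(f_v² + f_b²) = √(225² + 1160²) = 1182 N/mm.
φr_n = 0.75 × 0.6 × 550 × (0.707 × 8) = 1400 N/mm → adequate.

f_max ≈ 1180 N/mm; adequate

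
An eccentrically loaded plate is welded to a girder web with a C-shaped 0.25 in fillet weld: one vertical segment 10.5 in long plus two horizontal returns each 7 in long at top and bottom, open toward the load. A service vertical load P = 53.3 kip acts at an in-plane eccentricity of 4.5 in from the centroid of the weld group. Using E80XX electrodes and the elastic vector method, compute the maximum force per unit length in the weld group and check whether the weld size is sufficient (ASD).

E80XX → F_EXX = 80 ksi.
Total weld length L_w = 24.5 in. Treat welds as unit-width lines.
Centroid: x̄ = 2×7×3.5 / 24.5 = 2 in from the vertical weld.
Polar moment about centroid: J = I_x + I_y = [10.5³/12 + 2×7×5.25²] + [10.5×2² + 2(7³/12 + 7×1.5²)] = 613 in³.
Direct shear f_v = P/L_w = 53.3 / 24.5 = 2.176 kip/in (vertical).
Torsion M = P·e = 53.3 × 4.5 = 239.85 kip·in.
Critical point at (x, y) = (5, 5.25) from centroid. f_tx = M·y/J = 2.054 kip/in; f_ty = M·x/J = 1.956 kip/in.
Resultant f_max = √[f_tx² + (f_v + f_ty)²] = √[2.054² + (2.176 + 1.956)²] = 4.614 kip/in.
Capacity per unit length: r_n/Ω = (1/2.0) × 0.6 × 80 × (0.707 × 0.25) = 4.242 kip/in.
4.614 > 4.242 → NOT adequate.

f_max ≈ 4.61 kip/in; NOT adequate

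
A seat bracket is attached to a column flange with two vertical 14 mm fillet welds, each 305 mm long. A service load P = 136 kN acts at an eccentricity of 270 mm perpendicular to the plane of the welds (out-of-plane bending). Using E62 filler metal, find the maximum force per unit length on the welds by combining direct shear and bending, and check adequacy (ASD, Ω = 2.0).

E62XX → F_EXX = 620 MPa.
L_w = 2 × 305 = 610 mm; section modulus (unit throat) S = 2 × L²/6 = 31010 mm².
Direct shear f_v = P/L_w = 136×10³/610 = 223 N/mm.
Moment M = P × e = 136×10³ × 270 = 36720000 N·mm; bending f_b = M/S = 1184 N/mm.
f_max = √(f_v² + f_b²) = √(223² + 1184²) = 1205 N/mm.
r_n/Ω = (1/2.0) × 0.6 × 620 × (0.707 × 14) = 1841 N/mm → adequate.

f_max ≈ 1210 N/mm; adequate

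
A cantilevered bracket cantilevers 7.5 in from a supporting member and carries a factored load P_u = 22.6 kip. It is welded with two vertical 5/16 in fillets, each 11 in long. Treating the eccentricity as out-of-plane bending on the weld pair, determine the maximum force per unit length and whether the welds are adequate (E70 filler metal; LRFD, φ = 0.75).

f_max ≈ 4.33 kip/in; adequate

E70XX → F_EXX = 70 ksi.
L_w = 2 × 11 = 22 in; section modulus (unit throat) S = 2 × L²/6 = 40.33 in².
Direct shear f_v = P/L_w = 22.6/22 = 1.027 kip/in.
Moment M = P × e = 22.6 × 7.5 = 169.5 kip·in; bending f_b = M/S = 4.202 kip/in.
f_max = √(f_v² + f_b²) = √(1.027² + 4.202²) = 4.326 kip/in.
φr_n = 0.75 × 0.6 × 70 × (0.707 × 0.3125) = 6.96 kip/in → adequate.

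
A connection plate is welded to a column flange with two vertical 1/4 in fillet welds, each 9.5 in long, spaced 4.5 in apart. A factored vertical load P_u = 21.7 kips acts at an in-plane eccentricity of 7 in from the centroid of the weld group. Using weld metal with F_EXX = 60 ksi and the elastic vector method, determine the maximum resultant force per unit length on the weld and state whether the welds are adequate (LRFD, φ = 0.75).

f_max ≈ 3.96 kip/in; adequate

Total weld length L_w = 19 in. Treat welds as unit-width lines.
Polar moment about centroid: J = 2[d³/12 + d(b/2)²] = 2[9.5³/12 + 9.5×2.25²] = 239.1 in³.
Direct shear f_v = P/L_w = 21.7 / 19 = 1.142 kip/in (vertical).
Torsion M = P·e = 21.7 × 7 = 151.9 kip·in.
Critical point at (x, y) = (2.25, 4.75) from centroid. f_tx = M·y/J = 3.018 kip/in; f_ty = M·x/J = 1.43 kip/in.
Resultant f_max = √[f_tx² + (f_v + f_ty)²] = √[3.018² + (1.142 + 1.43)²] = 3.965 kip/in.
Capacity per unit length: φr_n = 0.75 × 0.6 × 60 × (0.707 × 0.25) = 4.772 kip/in.
3.965 ≤ 4.772 → adequate.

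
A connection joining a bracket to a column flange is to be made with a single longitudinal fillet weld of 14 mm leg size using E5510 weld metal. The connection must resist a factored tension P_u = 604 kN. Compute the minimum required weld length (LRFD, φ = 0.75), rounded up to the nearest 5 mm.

E55XX → F_EXX = 550 MPa.
Throat t_e = 0.707 × 14 = 9.898 mm.
φr_n = 0.75 × 0.6 × 550 × 9.898 × 10⁻³ = 2.45 kN/mm.
L_req = P_u / φr_n = 604 / 2.45 = 246.6 mm total.
Round up → use L = 250 mm.

L = 250 mm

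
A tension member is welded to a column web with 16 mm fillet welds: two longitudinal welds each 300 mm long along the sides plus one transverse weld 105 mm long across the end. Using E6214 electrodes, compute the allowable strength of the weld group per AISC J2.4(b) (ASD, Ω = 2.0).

R_n/Ω ≈ 1480 kN

E62XX → F_EXX = 620 MPa.
t_e = 0.707 × 16 = 11.31 mm.
R_nwl = 0.6 × 620 × 11.31 × 600 × 10⁻³ = 2525 kN (longitudinal, 2 welds).
R_nwt = 0.6 × 620 × 11.31 × 105 × 10⁻³ = 441.8 kN (transverse, base value).
(i) R_nwl + R_nwt = 2967 kN; (ii) 0.85 R_nwl + 1.5 R_nwt = 2809 kN.
R_n = max = 2967 kN [governs: (i)]; R_n/Ω = 1483 kN.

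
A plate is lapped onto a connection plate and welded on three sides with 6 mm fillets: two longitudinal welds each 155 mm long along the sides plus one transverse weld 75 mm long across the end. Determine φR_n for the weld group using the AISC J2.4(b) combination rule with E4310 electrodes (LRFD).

φR_n ≈ 316 kN

E43XX → F_EXX = 430 MPa.
t_e = 0.707 × 6 = 4.242 mm.
R_nwl = 0.6 × 430 × 4.242 × 310 × 10⁻³ = 339.3 kN (longitudinal, 2 welds).
R_nwt = 0.6 × 430 × 4.242 × 75 × 10⁻³ = 82.08 kN (transverse, base value).
(i) R_nwl + R_nwt = 421.4 kN; (ii) 0.85 R_nwl + 1.5 R_nwt = 411.5 kN.
R_n = max = 421.4 kN [governs: (i)]; φR_n = 316 kN.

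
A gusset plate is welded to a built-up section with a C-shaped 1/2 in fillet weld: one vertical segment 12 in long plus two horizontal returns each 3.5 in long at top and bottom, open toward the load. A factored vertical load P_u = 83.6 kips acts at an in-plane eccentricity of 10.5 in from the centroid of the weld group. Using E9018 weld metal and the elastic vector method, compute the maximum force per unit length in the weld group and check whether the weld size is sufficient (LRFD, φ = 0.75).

f_max ≈ 16.4 kip/in; NOT adequate

E90XX → F_EXX = 90 ksi.
Total weld length L_w = 19 in. Treat welds as unit-width lines.
Centroid: x̄ = 2×3.5×1.75 / 19 = 0.6447 in from the vertical weld.
Polar moment about centroid: J = I_x + I_y = [12³/12 + 2×3.5×6²] + [12×0.6447² + 2(3.5³/12 + 3.5×1.105²)] = 416.7 in³.
Direct shear f_v = P/L_w = 83.6 / 19 = 4.4 kip/in (vertical).
Torsion M = P·e = 83.6 × 10.5 = 877.8 kip·in.
Critical point at (x, y) = (2.855, 6) from centroid. f_tx = M·y/J = 12.64 kip/in; f_ty = M·x/J = 6.015 kip/in.
Resultant f_max = √[f_tx² + (f_v + f_ty)²] = √[12.64² + (4.4 + 6.015)²] = 16.38 kip/in.
Capacity per unit length: φr_n = 0.75 × 0.6 × 90 × (0.707 × 0.5) = 14.32 kip/in.
16.38 > 14.32 → NOT adequate.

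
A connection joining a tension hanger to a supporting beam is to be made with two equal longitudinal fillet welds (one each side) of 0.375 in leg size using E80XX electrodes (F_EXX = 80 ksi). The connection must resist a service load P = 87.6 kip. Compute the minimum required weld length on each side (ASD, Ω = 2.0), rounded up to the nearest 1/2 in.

L = 7 in on each side

Throat t_e = 0.707 × 0.375 = 0.2651 in.
r_n/Ω = (0.6 × 80 × 0.2651) / 2.0 = 6.363 kip/in.
L_req = P / (r_n/Ω) = 87.6 / 6.363 = 13.77 in total.
Per side: 13.77 / 2 = 6.884 in.
Round up → use L = 7 in on each side.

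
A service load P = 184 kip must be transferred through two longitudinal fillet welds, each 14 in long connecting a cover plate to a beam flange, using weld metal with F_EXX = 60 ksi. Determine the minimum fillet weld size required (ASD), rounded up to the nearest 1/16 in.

Total weld length L = 28 in.
Required throat t_e = P × Ω / (0.6 F_EXX × L) = 184 × 2.0 / (0.6 × 60 × 28) = 0.3651 in.
Required leg w = t_e / 0.707 = 0.5164 in → use 9/16 in.

w = 9/16 in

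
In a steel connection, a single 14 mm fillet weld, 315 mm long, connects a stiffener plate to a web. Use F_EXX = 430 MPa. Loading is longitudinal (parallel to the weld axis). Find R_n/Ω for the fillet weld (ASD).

R_n/Ω ≈ 402 kN

Effective throat t_e = 0.707 × 14 = 9.898 mm.
Total length L = 315 mm; A_we = 9.898 × 315 = 3118 mm².
F_nw = 0.6 F_EXX = 0.6 × 430 = 258 MPa.
R_n = 258 × 3118 × 10⁻³ = 804.4 kN; R_n/Ω = 804.4/2.0 = 402.2 kN.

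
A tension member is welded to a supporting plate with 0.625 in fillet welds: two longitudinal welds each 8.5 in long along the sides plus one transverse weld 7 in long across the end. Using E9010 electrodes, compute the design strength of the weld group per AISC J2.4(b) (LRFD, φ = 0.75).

E90XX → F_EXX = 90 ksi.
t_e = 0.707 × 0.625 = 0.4419 in.
R_nwl = 0.6 × 90 × 0.4419 × 17 = 405.6 kip (longitudinal, 2 welds).
R_nwt = 0.6 × 90 × 0.4419 × 7 = 167 kip (transverse, base value).
(i) R_nwl + R_nwt = 572.7 kip; (ii) 0.85 R_nwl + 1.5 R_nwt = 595.3 kip.
R_n = max = 595.3 kip [governs: (ii)]; φR_n = 446.5 kip.

φR_n ≈ 447 kip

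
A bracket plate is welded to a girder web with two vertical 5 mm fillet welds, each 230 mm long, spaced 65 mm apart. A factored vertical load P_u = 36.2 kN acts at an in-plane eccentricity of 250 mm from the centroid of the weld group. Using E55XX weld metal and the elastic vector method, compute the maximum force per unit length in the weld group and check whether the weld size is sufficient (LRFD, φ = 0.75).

f_max ≈ 458 N/mm; adequate

E55XX → F_EXX = 550 MPa.
Total weld length L_w = 460 mm. Treat welds as unit-width lines.
Polar moment about centroid: J = 2[d³/12 + d(b/2)²] = 2[230³/12 + 230×32.5²] = 2514000 mm³.
Direct shear f_v = P/L_w = 36.2×10³ / 460 = 78.7 N/mm (vertical).
Torsion M = P·e = 36.2×10³ × 250 = 9050000 N·mm.
Critical point at (x, y) = (32.5, 115) from centroid. f_tx = M·y/J = 414 N/mm; f_ty = M·x/J = 117 N/mm.
Resultant f_max = √[f_tx² + (f_v + f_ty)²] = √[414² + (78.7 + 117)²] = 458 N/mm.
Capacity per unit length: φr_n = 0.75 × 0.6 × 550 × (0.707 × 5) = 874.9 N/mm.
458 ≤ 874.9 → adequate.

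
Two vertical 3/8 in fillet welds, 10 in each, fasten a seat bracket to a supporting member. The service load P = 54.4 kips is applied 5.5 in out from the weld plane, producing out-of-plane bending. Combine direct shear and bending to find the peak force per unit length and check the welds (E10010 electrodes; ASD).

f_max ≈ 9.38 kip/in; NOT adequate

E100XX → F_EXX = 100 ksi.
L_w = 2 × 10 = 20 in; section modulus (unit throat) S = 2 × L²/6 = 33.33 in².
Direct shear f_v = P/L_w = 54.4/20 = 2.72 kip/in.
Moment M = P × e = 54.4 × 5.5 = 299.2 kip·in; bending f_b = M/S = 8.976 kip/in.
f_max = √(f_v² + f_b²) = √(2.72² + 8.976²) = 9.379 kip/in.
r_n/Ω = (1/2.0) × 0.6 × 100 × (0.707 × 0.375) = 7.954 kip/in → NOT adequate.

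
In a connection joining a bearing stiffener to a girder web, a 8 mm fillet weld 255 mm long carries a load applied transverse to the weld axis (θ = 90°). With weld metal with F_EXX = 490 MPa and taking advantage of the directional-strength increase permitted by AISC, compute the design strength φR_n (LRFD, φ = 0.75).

t_e = 0.707 × 8 = 5.656 mm; A_we = 5.656 × 255 = 1442 mm².
Directional factor: 1.0 + 0.5 sin^1.5(90°) = 1.5.
F_nw = 0.6 × 490 × 1.5 = 441 MPa.
φR_n = 0.75 × 441 × 1442 × 10⁻³ = 477 kN.

φR_n ≈ 477 kN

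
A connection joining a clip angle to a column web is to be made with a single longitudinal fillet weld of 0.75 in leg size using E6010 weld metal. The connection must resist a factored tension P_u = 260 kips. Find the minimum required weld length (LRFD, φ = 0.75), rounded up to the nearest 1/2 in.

E60XX → F_EXX = 60 ksi.
Throat t_e = 0.707 × 0.75 = 0.5302 in.
φr_n = 0.75 × 0.6 × 60 × 0.5302 = 14.32 kips/in.
L_req = P_u / φr_n = 260 / 14.32 = 18.16 in total.
Round up → use L = 18.5 in.

L = 18.5 in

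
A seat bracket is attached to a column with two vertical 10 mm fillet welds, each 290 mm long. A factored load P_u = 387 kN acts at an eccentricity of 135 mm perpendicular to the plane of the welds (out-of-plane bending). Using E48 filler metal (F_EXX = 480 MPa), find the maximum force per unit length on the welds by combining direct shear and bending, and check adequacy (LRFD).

f_max ≈ 1980 N/mm; NOT adequate

L_w = 2 × 290 = 580 mm; section modulus (unit throat) S = 2 × L²/6 = 28030 mm².
Direct shear f_v = P/L_w = 387×10³/580 = 667.2 N/mm.
Moment M = P × e = 387×10³ × 135 = 52245000 N·mm; bending f_b = M/S = 1864 N/mm.
f_max = √(f_v² + f_b²) = √(667.2² + 1864²) = 1980 N/mm.
φr_n = 0.75 × 0.6 × 480 × (0.707 × 10) = 1527 N/mm → NOT adequate.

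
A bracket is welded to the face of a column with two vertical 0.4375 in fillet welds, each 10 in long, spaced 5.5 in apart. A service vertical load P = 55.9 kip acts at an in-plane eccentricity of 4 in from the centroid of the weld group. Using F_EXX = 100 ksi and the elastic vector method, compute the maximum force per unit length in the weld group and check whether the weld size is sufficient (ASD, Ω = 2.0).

Total weld length L_w = 20 in. Treat welds as unit-width lines.
Polar moment about centroid: J = 2[d³/12 + d(b/2)²] = 2[10³/12 + 10×2.75²] = 317.9 in³.
Direct shear f_v = P/L_w = 55.9 / 20 = 2.795 kip/in (vertical).
Torsion M = P·e = 55.9 × 4 = 223.6 kip·in.
Critical point at (x, y) = (2.75, 5) from centroid. f_tx = M·y/J = 3.517 kip/in; f_ty = M·x/J = 1.934 kip/in.
Resultant f_max = √[f_tx² + (f_v + f_ty)²] = √[3.517² + (2.795 + 1.934)²] = 5.893 kip/in.
Capacity per unit length: r_n/Ω = (1/2.0) × 0.6 × 100 × (0.707 × 0.4375) = 9.279 kip/in.
5.893 ≤ 9.279 → adequate.

f_max ≈ 5.89 kip/in; adequate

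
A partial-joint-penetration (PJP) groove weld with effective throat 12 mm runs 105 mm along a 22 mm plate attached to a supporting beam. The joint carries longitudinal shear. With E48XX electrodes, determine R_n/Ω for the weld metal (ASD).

E48XX → F_EXX = 480 MPa.
Effective throat (given) t_e = 12 mm.
A_we = 12 × 105 = 1260 mm².
F_nw = 0.6 F_EXX = 288 MPa.
R_n/Ω = (288 × 1260) / 2.0 × 10⁻³ = 181.4 kN.

R_n/Ω ≈ 181 kN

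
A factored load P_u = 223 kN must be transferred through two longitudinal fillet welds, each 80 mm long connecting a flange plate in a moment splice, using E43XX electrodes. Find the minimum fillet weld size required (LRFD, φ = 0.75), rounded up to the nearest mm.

w = 11 mm

E43XX → F_EXX = 430 MPa.
Total weld length L = 160 mm.
Required throat t_e = P_u / (φ × 0.6 F_EXX × L) = 223 / (0.75 × 0.6 × 430 × 160 × 10⁻³) = 7.203 mm.
Required leg w = t_e / 0.707 = 10.19 mm → use 11 mm.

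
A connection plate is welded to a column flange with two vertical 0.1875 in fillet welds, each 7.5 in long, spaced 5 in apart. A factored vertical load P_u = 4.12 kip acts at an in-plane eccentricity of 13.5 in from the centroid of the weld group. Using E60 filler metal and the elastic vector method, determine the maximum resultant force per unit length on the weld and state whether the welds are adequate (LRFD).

f_max ≈ 1.7 kip/in; adequate

E60XX → F_EXX = 60 ksi.
Total weld length L_w = 15 in. Treat welds as unit-width lines.
Polar moment about centroid: J = 2[d³/12 + d(b/2)²] = 2[7.5³/12 + 7.5×2.5²] = 164.1 in³.
Direct shear f_v = P/L_w = 4.12 / 15 = 0.2747 kip/in (vertical).
Torsion M = P·e = 4.12 × 13.5 = 55.62 kip·in.
Critical point at (x, y) = (2.5, 3.75) from centroid. f_tx = M·y/J = 1.271 kip/in; f_ty = M·x/J = 0.8475 kip/in.
Resultant f_max = √[f_tx² + (f_v + f_ty)²] = √[1.271² + (0.2747 + 0.8475)²] = 1.696 kip/in.
Capacity per unit length: φr_n = 0.75 × 0.6 × 60 × (0.707 × 0.1875) = 3.579 kip/in.
1.696 ≤ 3.579 → adequate.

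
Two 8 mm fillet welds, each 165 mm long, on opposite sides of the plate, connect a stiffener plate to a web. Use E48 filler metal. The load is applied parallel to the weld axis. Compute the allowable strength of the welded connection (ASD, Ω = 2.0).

R_n/Ω ≈ 269 kN

E48XX → F_EXX = 480 MPa.
Effective throat t_e = 0.707 × 8 = 5.656 mm.
Total length L = 330 mm; A_we = 5.656 × 330 = 1866 mm².
F_nw = 0.6 F_EXX = 0.6 × 480 = 288 MPa.
R_n = 288 × 1866 × 10⁻³ = 537.5 kN; R_n/Ω = 537.5/2.0 = 268.8 kN.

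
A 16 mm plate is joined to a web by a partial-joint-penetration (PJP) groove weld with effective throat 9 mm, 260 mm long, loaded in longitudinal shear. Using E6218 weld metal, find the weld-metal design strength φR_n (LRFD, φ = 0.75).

E62XX → F_EXX = 620 MPa.
Effective throat (given) t_e = 9 mm.
A_we = 9 × 260 = 2340 mm².
F_nw = 0.6 F_EXX = 372 MPa.
φR_n = 0.75 × 372 × 2340 × 10⁻³ = 652.9 kN.

φR_n ≈ 653 kN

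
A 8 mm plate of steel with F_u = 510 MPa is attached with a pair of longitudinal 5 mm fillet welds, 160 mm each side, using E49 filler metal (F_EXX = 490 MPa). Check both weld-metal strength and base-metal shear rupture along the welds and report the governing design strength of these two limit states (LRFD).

φR_n ≈ 249 kN (weld metal governs)

t_e = 0.707 × 5 = 3.535 mm; L = 320 mm.
Weld metal: φR_n = 0.75 × 0.6 × 490 × 3.535 × 320 × 10⁻³ = 249.4 kN.
Base metal (shear rupture): φR_n = 0.75 × 0.6 × 510 × 8 × 320 × 10⁻³ = 587.5 kN.
Governing: weld metal.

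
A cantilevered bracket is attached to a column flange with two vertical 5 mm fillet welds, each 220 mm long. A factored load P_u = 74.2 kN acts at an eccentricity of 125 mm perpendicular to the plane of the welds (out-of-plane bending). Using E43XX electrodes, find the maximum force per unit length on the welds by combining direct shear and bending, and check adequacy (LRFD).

E43XX → F_EXX = 430 MPa.
L_w = 2 × 220 = 440 mm; section modulus (unit throat) S = 2 × L²/6 = 16130 mm².
Direct shear f_v = P/L_w = 74.2×10³/440 = 168.6 N/mm.
Moment M = P × e = 74.2×10³ × 125 = 9275000 N·mm; bending f_b = M/S = 574.9 N/mm.
f_max = √(f_v² + f_b²) = √(168.6² + 574.9²) = 599.1 N/mm.
φr_n = 0.75 × 0.6 × 430 × (0.707 × 5) = 684 N/mm → adequate.

f_max ≈ 599 N/mm; adequate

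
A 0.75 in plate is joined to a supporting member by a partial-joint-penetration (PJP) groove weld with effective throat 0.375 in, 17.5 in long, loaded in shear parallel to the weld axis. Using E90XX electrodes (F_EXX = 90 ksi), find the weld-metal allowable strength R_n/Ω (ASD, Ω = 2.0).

Effective throat (given) t_e = 0.375 in.
A_we = 0.375 × 17.5 = 6.562 in².
F_nw = 0.6 F_EXX = 54 ksi.
R_n/Ω = (54 × 6.562) / 2.0 = 177.2 kip.

R_n/Ω ≈ 177 kip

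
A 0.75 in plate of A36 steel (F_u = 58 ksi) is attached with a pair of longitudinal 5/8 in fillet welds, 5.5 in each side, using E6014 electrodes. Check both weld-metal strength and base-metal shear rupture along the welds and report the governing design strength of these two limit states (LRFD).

φR_n ≈ 131 kip (weld metal governs)

E60XX → F_EXX = 60 ksi.
t_e = 0.707 × 0.625 = 0.4419 in; L = 11 in.
Weld metal: φR_n = 0.75 × 0.6 × 60 × 0.4419 × 11 = 131.2 kip.
Base metal (shear rupture): φR_n = 0.75 × 0.6 × 58 × 0.75 × 11 = 215.3 kip.
Governing: weld metal.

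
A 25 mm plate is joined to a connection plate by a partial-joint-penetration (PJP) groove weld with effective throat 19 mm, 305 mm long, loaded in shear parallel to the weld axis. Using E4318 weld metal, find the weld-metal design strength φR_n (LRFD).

E43XX → F_EXX = 430 MPa.
Effective throat (given) t_e = 19 mm.
A_we = 19 × 305 = 5795 mm².
F_nw = 0.6 F_EXX = 258 MPa.
φR_n = 0.75 × 258 × 5795 × 10⁻³ = 1121 kN.

φR_n ≈ 1120 kN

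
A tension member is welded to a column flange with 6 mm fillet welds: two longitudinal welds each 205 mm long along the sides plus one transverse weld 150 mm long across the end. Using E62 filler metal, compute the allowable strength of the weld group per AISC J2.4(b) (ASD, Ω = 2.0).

R_n/Ω ≈ 452 kN

E62XX → F_EXX = 620 MPa.
t_e = 0.707 × 6 = 4.242 mm.
R_nwl = 0.6 × 620 × 4.242 × 410 × 10⁻³ = 647 kN (longitudinal, 2 welds).
R_nwt = 0.6 × 620 × 4.242 × 150 × 10⁻³ = 236.7 kN (transverse, base value).
(i) R_nwl + R_nwt = 883.7 kN; (ii) 0.85 R_nwl + 1.5 R_nwt = 905 kN.
R_n = max = 905 kN [governs: (ii)]; R_n/Ω = 452.5 kN.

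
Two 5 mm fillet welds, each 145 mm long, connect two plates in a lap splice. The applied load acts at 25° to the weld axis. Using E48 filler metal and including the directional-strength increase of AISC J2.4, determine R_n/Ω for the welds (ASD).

E48XX → F_EXX = 480 MPa.
t_e = 0.707 × 5 = 3.535 mm; A_we = 3.535 × 290 = 1025 mm².
Directional factor: 1.0 + 0.5 sin^1.5(25°) = 1.137.
F_nw = 0.6 × 480 × 1.137 = 327.6 MPa.
R_n/Ω = (327.6 × 1025) / 2.0 × 10⁻³ = 167.9 kN.

R_n/Ω ≈ 168 kN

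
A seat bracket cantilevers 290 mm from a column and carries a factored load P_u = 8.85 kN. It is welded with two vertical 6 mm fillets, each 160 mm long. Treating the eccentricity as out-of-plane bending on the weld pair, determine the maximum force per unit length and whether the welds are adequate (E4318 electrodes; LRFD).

f_max ≈ 302 N/mm; adequate

E43XX → F_EXX = 430 MPa.
L_w = 2 × 160 = 320 mm; section modulus (unit throat) S = 2 × L²/6 = 8533 mm².
Direct shear f_v = P/L_w = 8.85×10³/320 = 27.66 N/mm.
Moment M = P × e = 8.85×10³ × 290 = 2566500 N·mm; bending f_b = M/S = 300.8 N/mm.
f_max = √(f_v² + f_b²) = √(27.66² + 300.8²) = 302 N/mm.
φr_n = 0.75 × 0.6 × 430 × (0.707 × 6) = 820.8 N/mm → adequate.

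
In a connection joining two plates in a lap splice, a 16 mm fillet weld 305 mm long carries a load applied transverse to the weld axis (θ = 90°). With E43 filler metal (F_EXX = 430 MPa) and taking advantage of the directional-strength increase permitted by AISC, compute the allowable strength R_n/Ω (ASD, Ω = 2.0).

t_e = 0.707 × 16 = 11.31 mm; A_we = 11.31 × 305 = 3450 mm².
Directional factor: 1.0 + 0.5 sin^1.5(90°) = 1.5.
F_nw = 0.6 × 430 × 1.5 = 387 MPa.
R_n/Ω = (387 × 3450) / 2.0 × 10⁻³ = 667.6 kN.

R_n/Ω ≈ 668 kN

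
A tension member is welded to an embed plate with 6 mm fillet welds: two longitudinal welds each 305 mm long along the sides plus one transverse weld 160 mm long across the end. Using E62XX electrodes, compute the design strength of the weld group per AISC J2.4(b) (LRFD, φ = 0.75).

E62XX → F_EXX = 620 MPa.
t_e = 0.707 × 6 = 4.242 mm.
R_nwl = 0.6 × 620 × 4.242 × 610 × 10⁻³ = 962.6 kN (longitudinal, 2 welds).
R_nwt = 0.6 × 620 × 4.242 × 160 × 10⁻³ = 252.5 kN (transverse, base value).
(i) R_nwl + R_nwt = 1215 kN; (ii) 0.85 R_nwl + 1.5 R_nwt = 1197 kN.
R_n = max = 1215 kN [governs: (i)]; φR_n = 911.3 kN.

φR_n ≈ 911 kN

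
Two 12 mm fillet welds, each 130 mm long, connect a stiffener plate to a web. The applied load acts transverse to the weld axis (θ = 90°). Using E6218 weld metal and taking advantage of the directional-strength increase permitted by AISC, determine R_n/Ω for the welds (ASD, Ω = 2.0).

R_n/Ω ≈ 615 kN

E62XX → F_EXX = 620 MPa.
t_e = 0.707 × 12 = 8.484 mm; A_we = 8.484 × 260 = 2206 mm².
Directional factor: 1.0 + 0.5 sin^1.5(90°) = 1.5.
F_nw = 0.6 × 620 × 1.5 = 558 MPa.
R_n/Ω = (558 × 2206) / 2.0 × 10⁻³ = 615.4 kN.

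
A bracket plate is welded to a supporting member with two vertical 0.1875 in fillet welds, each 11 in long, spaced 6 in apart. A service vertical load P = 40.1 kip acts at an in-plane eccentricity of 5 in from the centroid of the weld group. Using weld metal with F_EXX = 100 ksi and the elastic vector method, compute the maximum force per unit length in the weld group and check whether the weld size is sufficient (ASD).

f_max ≈ 4.18 kip/in; NOT adequate

Total weld length L_w = 22 in. Treat welds as unit-width lines.
Polar moment about centroid: J = 2[d³/12 + d(b/2)²] = 2[11³/12 + 11×3²] = 419.8 in³.
Direct shear f_v = P/L_w = 40.1 / 22 = 1.823 kip/in (vertical).
Torsion M = P·e = 40.1 × 5 = 200.5 kip·in.
Critical point at (x, y) = (3, 5.5) from centroid. f_tx = M·y/J = 2.627 kip/in; f_ty = M·x/J = 1.433 kip/in.
Resultant f_max = √[f_tx² + (f_v + f_ty)²] = √[2.627² + (1.823 + 1.433)²] = 4.183 kip/in.
Capacity per unit length: r_n/Ω = (1/2.0) × 0.6 × 100 × (0.707 × 0.1875) = 3.977 kip/in.
4.183 > 3.977 → NOT adequate.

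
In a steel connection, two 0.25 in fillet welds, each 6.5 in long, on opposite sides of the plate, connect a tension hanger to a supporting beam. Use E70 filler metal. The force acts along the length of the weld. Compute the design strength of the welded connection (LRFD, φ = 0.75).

φR_n ≈ 72.4 kip

E70XX → F_EXX = 70 ksi.
Effective throat t_e = 0.707 × 0.25 = 0.1767 in.
Total length L = 13 in; A_we = 0.1767 × 13 = 2.298 in².
F_nw = 0.6 F_EXX = 0.6 × 70 = 42 ksi.
φR_n = 0.75 × 42 × 2.298 = 72.38 kip.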